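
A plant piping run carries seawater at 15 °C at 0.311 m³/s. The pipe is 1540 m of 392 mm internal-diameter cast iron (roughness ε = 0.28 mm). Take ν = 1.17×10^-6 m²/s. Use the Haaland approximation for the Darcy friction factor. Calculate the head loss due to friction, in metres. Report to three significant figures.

V = 4Q/(πD²) = 4·0.311/(π·0.392²) = 2.577 m/s
Re = VD/ν = 2.577·0.392/1.17×10^-6 = 8.63×10^5 → turbulent
ε/D = 0.28/392 = 7.14×10^-4
Haaland: f = 0.01855
h_f = f(L/D)V²/(2g) = 0.01855·(1540/0.392)·2.577²/(2·9.81) = 24.66 m

h_f ≈ 24.7 m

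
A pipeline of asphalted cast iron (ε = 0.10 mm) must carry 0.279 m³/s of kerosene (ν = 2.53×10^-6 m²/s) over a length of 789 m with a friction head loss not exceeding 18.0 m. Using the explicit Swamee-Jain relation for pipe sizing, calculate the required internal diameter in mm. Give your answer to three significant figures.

Swamee-Jain (Type III): D = 0.66·[ε^1.25·(LQ²/(gh_f))^4.75 + ν·Q^9.4·(L/(gh_f))^5.2]^0.04
LQ²/(gh_f) = 0.3478; L/(gh_f) = 4.468
Term 1 = ε^1.25·(…)^4.75 = 6.63×10^-8; Term 2 = ν·Q^9.4·(…)^5.2 = 3.74×10^-8
D = 0.66·(6.63×10^-8 + 3.74×10^-8)^0.04 = 0.3469 m = 347 mm
Check: V = 2.95 m/s, Re = 4.05×10^5, f = 0.01654, h_f = 16.7 m ≈ 18.0 m ✓

D ≈ 347 mm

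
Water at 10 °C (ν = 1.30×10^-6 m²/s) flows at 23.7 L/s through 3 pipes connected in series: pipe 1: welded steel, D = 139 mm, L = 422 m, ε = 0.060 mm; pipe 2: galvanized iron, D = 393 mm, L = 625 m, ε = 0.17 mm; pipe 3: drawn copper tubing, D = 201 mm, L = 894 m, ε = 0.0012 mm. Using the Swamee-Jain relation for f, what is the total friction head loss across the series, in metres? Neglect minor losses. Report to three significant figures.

Pipe 1: V = 1.562 m/s, Re = 1.67×10^5, ε/D = 4.32×10^-4, f = 0.01891, h_1 = f(L/D)V²/2g = 7.137 m
Pipe 2: V = 0.1954 m/s, Re = 5.91×10^4, ε/D = 4.33×10^-4, f = 0.02177, h_2 = f(L/D)V²/2g = 0.06736 m
Pipe 3: V = 0.7469 m/s, Re = 1.15×10^5, ε/D = 5.97×10^-6, f = 0.01738, h_3 = f(L/D)V²/2g = 2.198 m
Series → Q common, losses add: H = Σh = 9.402 m

H ≈ 9.40 m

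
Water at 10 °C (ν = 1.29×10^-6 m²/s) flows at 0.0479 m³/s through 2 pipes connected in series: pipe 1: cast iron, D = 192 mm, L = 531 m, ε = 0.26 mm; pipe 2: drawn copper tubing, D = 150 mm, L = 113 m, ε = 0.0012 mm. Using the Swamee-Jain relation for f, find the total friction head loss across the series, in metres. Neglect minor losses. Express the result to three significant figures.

H ≈ 12.6 m

Pipe 1: V = 1.654 m/s, Re = 2.46×10^5, ε/D = 0.00135, f = 0.02228, h_1 = f(L/D)V²/2g = 8.595 m
Pipe 2: V = 2.711 m/s, Re = 3.15×10^5, ε/D = 8.00×10^-6, f = 0.01434, h_2 = f(L/D)V²/2g = 4.045 m
Series → Q common, losses add: H = Σh = 12.64 m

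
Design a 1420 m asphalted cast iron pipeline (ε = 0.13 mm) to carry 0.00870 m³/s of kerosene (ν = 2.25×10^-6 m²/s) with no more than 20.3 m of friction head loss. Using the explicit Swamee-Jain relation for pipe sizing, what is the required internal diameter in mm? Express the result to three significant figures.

D ≈ 103 mm

Swamee-Jain (Type III): D = 0.66·[ε^1.25·(LQ²/(gh_f))^4.75 + ν·Q^9.4·(L/(gh_f))^5.2]^0.04
LQ²/(gh_f) = 5.397×10^-4; L/(gh_f) = 7.131
Term 1 = ε^1.25·(…)^4.75 = 4.17×10^-21; Term 2 = ν·Q^9.4·(…)^5.2 = 2.63×10^-21
D = 0.66·(4.17×10^-21 + 2.63×10^-21)^0.04 = 0.1030 m = 103 mm
Check: V = 1.04 m/s, Re = 4.78×10^4, f = 0.02506, h_f = 19.2 m ≈ 20.3 m ✓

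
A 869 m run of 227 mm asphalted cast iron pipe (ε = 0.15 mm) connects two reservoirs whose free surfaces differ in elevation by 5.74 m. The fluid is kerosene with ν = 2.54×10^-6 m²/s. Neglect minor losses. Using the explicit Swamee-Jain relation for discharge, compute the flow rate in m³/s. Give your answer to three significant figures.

Q ≈ 0.0481 m³/s

Swamee-Jain (Type II): Q = -0.965·√(gD⁵h_f/L)·ln[ε/(3.7D) + √(3.17ν²L/(gD³h_f))]
√(gD⁵h_f/L) = √(9.81·0.227⁵·5.74/869) = 0.006249
ε/(3.7D) = 1.79×10^-4; √(3.17ν²L/(gD³h_f)) = 1.64×10^-4
Q = -0.965·0.006249·ln(3.429×10^-4) = 0.04811 m³/s
Check: V = 1.19 m/s, Re = 1.06×10^5, f = 0.02094, h_f = 5.77 m ≈ 5.74 m ✓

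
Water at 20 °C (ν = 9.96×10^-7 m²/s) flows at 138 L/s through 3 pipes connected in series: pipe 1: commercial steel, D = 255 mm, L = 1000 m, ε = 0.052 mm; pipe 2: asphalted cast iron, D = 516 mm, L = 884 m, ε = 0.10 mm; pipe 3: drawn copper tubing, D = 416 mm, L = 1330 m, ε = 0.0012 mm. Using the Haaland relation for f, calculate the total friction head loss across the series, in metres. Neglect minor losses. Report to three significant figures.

Pipe 1: V = 2.702 m/s, Re = 6.92×10^5, ε/D = 2.04×10^-4, f = 0.01496, h_1 = f(L/D)V²/2g = 21.84 m
Pipe 2: V = 0.6599 m/s, Re = 3.42×10^5, ε/D = 1.94×10^-4, f = 0.01579, h_2 = f(L/D)V²/2g = 0.6004 m
Pipe 3: V = 1.015 m/s, Re = 4.24×10^5, ε/D = 2.88×10^-6, f = 0.01348, h_3 = f(L/D)V²/2g = 2.265 m
Series → Q common, losses add: H = Σh = 24.70 m

H ≈ 24.7 m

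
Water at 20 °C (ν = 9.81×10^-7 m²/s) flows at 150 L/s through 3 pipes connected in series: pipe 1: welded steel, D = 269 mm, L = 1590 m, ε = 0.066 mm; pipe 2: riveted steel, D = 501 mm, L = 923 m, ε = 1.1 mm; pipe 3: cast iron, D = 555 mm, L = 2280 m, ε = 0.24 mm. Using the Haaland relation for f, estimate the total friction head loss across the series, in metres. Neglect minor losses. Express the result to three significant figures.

H ≈ 34.9 m

Pipe 1: V = 2.639 m/s, Re = 7.24×10^5, ε/D = 2.45×10^-4, f = 0.01533, h_1 = f(L/D)V²/2g = 32.17 m
Pipe 2: V = 0.7609 m/s, Re = 3.89×10^5, ε/D = 0.00220, f = 0.02445, h_2 = f(L/D)V²/2g = 1.329 m
Pipe 3: V = 0.6200 m/s, Re = 3.51×10^5, ε/D = 4.32×10^-4, f = 0.01748, h_3 = f(L/D)V²/2g = 1.407 m
Series → Q common, losses add: H = Σh = 34.90 m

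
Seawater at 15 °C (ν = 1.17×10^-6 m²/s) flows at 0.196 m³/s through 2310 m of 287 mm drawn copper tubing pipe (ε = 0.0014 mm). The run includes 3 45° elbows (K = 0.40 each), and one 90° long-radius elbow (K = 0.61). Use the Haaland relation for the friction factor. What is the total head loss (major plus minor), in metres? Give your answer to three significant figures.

V = 4Q/(πD²) = 3.030 m/s; V²/2g = 0.4678 m
Re = 7.43×10^5, ε/D = 4.88×10^-6 → f = 0.01225 (Haaland)
Major: h_f = f(L/D)·V²/2g = 0.01225·8049·0.4678 = 46.15 m
Minor: ΣK = 1.81; h_m = ΣK·V²/2g = 0.8468 m
Total H_L = 46.15 + 0.8468 = 46.99 m

H_L ≈ 47.0 m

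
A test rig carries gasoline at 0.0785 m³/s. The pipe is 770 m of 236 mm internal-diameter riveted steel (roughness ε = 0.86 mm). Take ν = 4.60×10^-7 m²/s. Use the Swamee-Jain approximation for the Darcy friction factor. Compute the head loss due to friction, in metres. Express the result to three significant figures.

h_f ≈ 14.9 m

V = 4Q/(πD²) = 4·0.0785/(π·0.236²) = 1.795 m/s
Re = VD/ν = 1.795·0.236/4.60×10^-7 = 9.21×10^5 → turbulent
ε/D = 0.86/236 = 0.00364
Swamee-Jain: f = 0.02785
h_f = f(L/D)V²/(2g) = 0.02785·(770/0.236)·1.795²/(2·9.81) = 14.92 m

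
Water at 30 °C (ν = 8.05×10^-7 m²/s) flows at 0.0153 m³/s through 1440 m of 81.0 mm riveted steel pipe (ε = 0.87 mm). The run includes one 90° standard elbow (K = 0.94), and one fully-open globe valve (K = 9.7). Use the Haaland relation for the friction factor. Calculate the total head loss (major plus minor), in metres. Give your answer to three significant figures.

H_L ≈ 317 m

V = 4Q/(πD²) = 2.969 m/s; V²/2g = 0.4493 m
Re = 2.99×10^5, ε/D = 0.0107 → f = 0.03910 (Haaland)
Major: h_f = f(L/D)·V²/2g = 0.03910·17778·0.4493 = 312.3 m
Minor: ΣK = 10.6; h_m = ΣK·V²/2g = 4.781 m
Total H_L = 312.3 + 4.781 = 317.1 m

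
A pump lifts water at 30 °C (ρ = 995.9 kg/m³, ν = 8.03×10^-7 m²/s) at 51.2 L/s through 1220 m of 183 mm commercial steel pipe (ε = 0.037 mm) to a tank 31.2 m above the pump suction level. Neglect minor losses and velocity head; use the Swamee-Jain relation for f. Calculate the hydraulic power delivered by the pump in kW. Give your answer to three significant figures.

V = 4Q/(πD²) = 1.947 m/s; Re = 4.44×10^5; ε/D = 2.02×10^-4; f = 0.01570
h_f = f(L/D)V²/2g = 20.21 m
Total head H = z + h_f = 31.2 + 20.21 = 51.41 m
P_hyd = ρgQH = 995.9·9.81·0.0512·51.41 = 25.72 kW

P_hyd ≈ 25.7 kW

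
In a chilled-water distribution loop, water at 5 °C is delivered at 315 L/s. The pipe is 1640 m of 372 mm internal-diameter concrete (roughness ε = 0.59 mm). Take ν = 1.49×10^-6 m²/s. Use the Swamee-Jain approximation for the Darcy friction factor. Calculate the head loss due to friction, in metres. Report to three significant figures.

h_f ≈ 42.3 m

V = 4Q/(πD²) = 4·0.315/(π·0.372²) = 2.898 m/s
Re = VD/ν = 2.898·0.372/1.49×10^-6 = 7.24×10^5 → turbulent
ε/D = 0.59/372 = 0.00159
Swamee-Jain: f = 0.02244
h_f = f(L/D)V²/(2g) = 0.02244·(1640/0.372)·2.898²/(2·9.81) = 42.35 m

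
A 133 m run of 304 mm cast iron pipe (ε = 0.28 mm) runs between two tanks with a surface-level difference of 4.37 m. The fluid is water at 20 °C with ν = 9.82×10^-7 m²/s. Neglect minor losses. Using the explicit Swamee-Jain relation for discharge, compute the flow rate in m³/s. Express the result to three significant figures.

Swamee-Jain (Type II): Q = -0.965·√(gD⁵h_f/L)·ln[ε/(3.7D) + √(3.17ν²L/(gD³h_f))]
√(gD⁵h_f/L) = √(9.81·0.304⁵·4.37/133) = 0.02893
ε/(3.7D) = 2.49×10^-4; √(3.17ν²L/(gD³h_f)) = 1.84×10^-5
Q = -0.965·0.02893·ln(2.673×10^-4) = 0.2297 m³/s
Check: V = 3.16 m/s, Re = 9.80×10^5, f = 0.01967, h_f = 4.39 m ≈ 4.37 m ✓

Q ≈ 0.230 m³/s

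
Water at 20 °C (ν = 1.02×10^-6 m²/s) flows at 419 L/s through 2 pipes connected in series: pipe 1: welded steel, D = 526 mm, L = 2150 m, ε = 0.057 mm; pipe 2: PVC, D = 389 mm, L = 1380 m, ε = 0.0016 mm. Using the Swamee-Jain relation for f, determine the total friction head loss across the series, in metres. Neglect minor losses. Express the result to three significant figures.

H ≈ 35.7 m

Pipe 1: V = 1.928 m/s, Re = 9.94×10^5, ε/D = 1.08×10^-4, f = 0.01364, h_1 = f(L/D)V²/2g = 10.56 m
Pipe 2: V = 3.526 m/s, Re = 1.34×10^6, ε/D = 4.11×10^-6, f = 0.01117, h_2 = f(L/D)V²/2g = 25.11 m
Series → Q common, losses add: H = Σh = 35.67 m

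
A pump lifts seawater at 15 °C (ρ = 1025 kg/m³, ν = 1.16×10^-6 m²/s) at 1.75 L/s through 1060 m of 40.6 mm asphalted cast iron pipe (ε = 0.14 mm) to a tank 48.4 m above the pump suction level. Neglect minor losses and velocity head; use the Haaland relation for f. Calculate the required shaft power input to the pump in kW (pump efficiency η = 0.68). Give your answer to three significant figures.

P_shaft ≈ 3.10 kW

V = 4Q/(πD²) = 1.352 m/s; Re = 4.73×10^4; ε/D = 0.00345; f = 0.02944
h_f = f(L/D)V²/2g = 71.59 m
Total head H = z + h_f = 48.4 + 71.59 = 120.0 m
P_hyd = ρgQH = 1025·9.81·0.00175·120.0 = 2.111 kW
P_shaft = P_hyd/η = 2.111/0.68 = 3.105 kW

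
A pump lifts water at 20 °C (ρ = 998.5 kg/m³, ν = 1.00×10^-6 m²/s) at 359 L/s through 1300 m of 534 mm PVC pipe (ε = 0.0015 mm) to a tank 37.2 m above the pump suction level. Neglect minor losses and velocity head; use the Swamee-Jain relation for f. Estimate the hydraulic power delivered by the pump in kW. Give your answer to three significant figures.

V = 4Q/(πD²) = 1.603 m/s; Re = 8.56×10^5; ε/D = 2.81×10^-6; f = 0.01198
h_f = f(L/D)V²/2g = 3.820 m
Total head H = z + h_f = 37.2 + 3.820 = 41.02 m
P_hyd = ρgQH = 998.5·9.81·0.359·41.02 = 144.2 kW

P_hyd ≈ 144 kW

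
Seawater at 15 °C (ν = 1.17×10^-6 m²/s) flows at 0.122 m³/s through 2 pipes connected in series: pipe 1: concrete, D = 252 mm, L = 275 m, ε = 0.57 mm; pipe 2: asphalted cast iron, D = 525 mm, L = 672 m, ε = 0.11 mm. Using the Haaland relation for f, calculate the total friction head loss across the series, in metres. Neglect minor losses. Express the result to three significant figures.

Pipe 1: V = 2.446 m/s, Re = 5.27×10^5, ε/D = 0.00226, f = 0.02454, h_1 = f(L/D)V²/2g = 8.165 m
Pipe 2: V = 0.5636 m/s, Re = 2.53×10^5, ε/D = 2.10×10^-4, f = 0.01645, h_2 = f(L/D)V²/2g = 0.3409 m
Series → Q common, losses add: H = Σh = 8.506 m

H ≈ 8.51 m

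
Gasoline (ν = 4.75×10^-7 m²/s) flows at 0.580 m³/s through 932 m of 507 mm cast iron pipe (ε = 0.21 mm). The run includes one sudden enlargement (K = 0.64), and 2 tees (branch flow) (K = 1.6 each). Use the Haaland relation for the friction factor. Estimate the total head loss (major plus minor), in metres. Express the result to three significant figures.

H_L ≈ 14.2 m

V = 4Q/(πD²) = 2.873 m/s; V²/2g = 0.4207 m
Re = 3.07×10^6, ε/D = 4.14×10^-4 → f = 0.01622 (Haaland)
Major: h_f = f(L/D)·V²/2g = 0.01622·1838·0.4207 = 12.54 m
Minor: ΣK = 3.84; h_m = ΣK·V²/2g = 1.615 m
Total H_L = 12.54 + 1.615 = 14.16 m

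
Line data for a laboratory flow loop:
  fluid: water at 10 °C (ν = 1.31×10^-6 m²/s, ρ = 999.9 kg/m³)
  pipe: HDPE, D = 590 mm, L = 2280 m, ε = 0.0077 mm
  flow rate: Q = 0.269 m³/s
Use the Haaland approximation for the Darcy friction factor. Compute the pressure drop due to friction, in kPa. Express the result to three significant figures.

V = 4Q/(πD²) = 4·0.269/(π·0.590²) = 0.9839 m/s
Re = VD/ν = 0.9839·0.590/1.31×10^-6 = 4.43×10^5 → turbulent
ε/D = 0.0077/590 = 1.31×10^-5
Haaland: f = 0.01349
h_f = f(L/D)V²/(2g) = 0.01349·(2280/0.590)·0.9839²/(2·9.81) = 2.572 m
Δp = ρg·h_f = 999.9·9.81·2.572 = 25.23 kPa

Δp ≈ 25.2 kPa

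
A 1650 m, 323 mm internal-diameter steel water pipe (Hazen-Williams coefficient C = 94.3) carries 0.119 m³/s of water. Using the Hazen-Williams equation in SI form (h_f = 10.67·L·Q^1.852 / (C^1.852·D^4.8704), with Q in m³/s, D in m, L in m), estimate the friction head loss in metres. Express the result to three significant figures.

h_f = 10.67·1650·0.119^1.852 / (94.3^1.852·0.323^4.8704) = 18.50 m

h_f ≈ 18.5 m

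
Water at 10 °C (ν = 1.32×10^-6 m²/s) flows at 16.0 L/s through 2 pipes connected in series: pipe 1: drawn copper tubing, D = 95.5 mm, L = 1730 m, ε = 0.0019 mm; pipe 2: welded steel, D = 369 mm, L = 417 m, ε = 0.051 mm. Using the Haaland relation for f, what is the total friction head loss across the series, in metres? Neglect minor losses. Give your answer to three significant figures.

Pipe 1: V = 2.234 m/s, Re = 1.62×10^5, ε/D = 1.99×10^-5, f = 0.01627, h_1 = f(L/D)V²/2g = 74.95 m
Pipe 2: V = 0.1496 m/s, Re = 4.18×10^4, ε/D = 1.38×10^-4, f = 0.02193, h_2 = f(L/D)V²/2g = 0.02827 m
Series → Q common, losses add: H = Σh = 74.98 m

H ≈ 75.0 m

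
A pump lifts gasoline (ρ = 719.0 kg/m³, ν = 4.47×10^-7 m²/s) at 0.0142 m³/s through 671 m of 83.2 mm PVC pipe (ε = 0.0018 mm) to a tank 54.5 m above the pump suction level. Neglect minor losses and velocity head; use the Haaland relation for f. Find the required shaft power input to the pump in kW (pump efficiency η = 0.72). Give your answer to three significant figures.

V = 4Q/(πD²) = 2.612 m/s; Re = 4.86×10^5; ε/D = 2.16×10^-5; f = 0.01338
h_f = f(L/D)V²/2g = 37.52 m
Total head H = z + h_f = 54.5 + 37.52 = 92.02 m
P_hyd = ρgQH = 719.0·9.81·0.0142·92.02 = 9.217 kW
P_shaft = P_hyd/η = 9.217/0.72 = 12.80 kW

P_shaft ≈ 12.8 kW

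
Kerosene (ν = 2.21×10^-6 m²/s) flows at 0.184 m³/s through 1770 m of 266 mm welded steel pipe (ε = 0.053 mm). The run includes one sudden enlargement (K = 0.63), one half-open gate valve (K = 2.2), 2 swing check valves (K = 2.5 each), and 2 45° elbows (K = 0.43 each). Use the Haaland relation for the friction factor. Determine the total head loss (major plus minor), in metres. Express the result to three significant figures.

H_L ≈ 62.8 m

V = 4Q/(πD²) = 3.311 m/s; V²/2g = 0.5588 m
Re = 3.99×10^5, ε/D = 1.99×10^-4 → f = 0.01559 (Haaland)
Major: h_f = f(L/D)·V²/2g = 0.01559·6654·0.5588 = 57.98 m
Minor: ΣK = 8.69; h_m = ΣK·V²/2g = 4.856 m
Total H_L = 57.98 + 4.856 = 62.84 m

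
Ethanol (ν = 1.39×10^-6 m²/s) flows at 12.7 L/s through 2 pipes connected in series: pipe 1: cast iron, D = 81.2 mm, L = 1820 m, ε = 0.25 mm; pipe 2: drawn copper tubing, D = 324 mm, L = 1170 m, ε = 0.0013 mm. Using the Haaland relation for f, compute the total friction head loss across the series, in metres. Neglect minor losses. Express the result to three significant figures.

H ≈ 187 m

Pipe 1: V = 2.452 m/s, Re = 1.43×10^5, ε/D = 0.00308, f = 0.02723, h_1 = f(L/D)V²/2g = 187.1 m
Pipe 2: V = 0.1540 m/s, Re = 3.59×10^4, ε/D = 4.01×10^-6, f = 0.02235, h_2 = f(L/D)V²/2g = 0.09762 m
Series → Q common, losses add: H = Σh = 187.2 m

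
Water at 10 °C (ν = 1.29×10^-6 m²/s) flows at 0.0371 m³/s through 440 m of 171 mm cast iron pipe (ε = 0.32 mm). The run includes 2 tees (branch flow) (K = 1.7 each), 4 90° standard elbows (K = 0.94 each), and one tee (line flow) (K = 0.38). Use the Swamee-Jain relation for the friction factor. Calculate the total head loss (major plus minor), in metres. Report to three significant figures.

V = 4Q/(πD²) = 1.615 m/s; V²/2g = 0.1330 m
Re = 2.14×10^5, ε/D = 0.00187 → f = 0.02405 (Swamee-Jain)
Major: h_f = f(L/D)·V²/2g = 0.02405·2573·0.1330 = 8.232 m
Minor: ΣK = 7.54; h_m = ΣK·V²/2g = 1.003 m
Total H_L = 8.232 + 1.003 = 9.235 m

H_L ≈ 9.24 m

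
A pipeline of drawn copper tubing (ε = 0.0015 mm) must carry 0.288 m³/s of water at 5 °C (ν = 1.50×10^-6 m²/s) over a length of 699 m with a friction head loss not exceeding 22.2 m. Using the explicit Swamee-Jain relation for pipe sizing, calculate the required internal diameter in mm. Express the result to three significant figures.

D ≈ 308 mm

Swamee-Jain (Type III): D = 0.66·[ε^1.25·(LQ²/(gh_f))^4.75 + ν·Q^9.4·(L/(gh_f))^5.2]^0.04
LQ²/(gh_f) = 0.2662; L/(gh_f) = 3.210
Term 1 = ε^1.25·(…)^4.75 = 9.77×10^-11; Term 2 = ν·Q^9.4·(…)^5.2 = 5.34×10^-9
D = 0.66·(9.77×10^-11 + 5.34×10^-9)^0.04 = 0.3083 m = 308 mm
Check: V = 3.86 m/s, Re = 7.93×10^5, f = 0.01218, h_f = 20.9 m ≈ 22.2 m ✓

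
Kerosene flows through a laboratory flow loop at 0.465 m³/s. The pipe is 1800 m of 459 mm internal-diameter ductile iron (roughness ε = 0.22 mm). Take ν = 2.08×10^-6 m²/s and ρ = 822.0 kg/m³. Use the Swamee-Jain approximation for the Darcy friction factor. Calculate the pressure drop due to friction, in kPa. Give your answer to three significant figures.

V = 4Q/(πD²) = 4·0.465/(π·0.459²) = 2.810 m/s
Re = VD/ν = 2.810·0.459/2.08×10^-6 = 6.20×10^5 → turbulent
ε/D = 0.22/459 = 4.79×10^-4
Swamee-Jain: f = 0.01747
h_f = f(L/D)V²/(2g) = 0.01747·(1800/0.459)·2.810²/(2·9.81) = 27.57 m
Δp = ρg·h_f = 822.0·9.81·27.57 = 222.3 kPa

Δp ≈ 222 kPa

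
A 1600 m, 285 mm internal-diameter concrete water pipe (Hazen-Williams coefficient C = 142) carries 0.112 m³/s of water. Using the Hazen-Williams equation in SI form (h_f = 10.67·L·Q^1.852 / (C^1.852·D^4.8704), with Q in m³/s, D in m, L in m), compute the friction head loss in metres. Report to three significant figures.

h_f = 10.67·1600·0.112^1.852 / (142^1.852·0.285^4.8704) = 13.82 m

h_f ≈ 13.8 m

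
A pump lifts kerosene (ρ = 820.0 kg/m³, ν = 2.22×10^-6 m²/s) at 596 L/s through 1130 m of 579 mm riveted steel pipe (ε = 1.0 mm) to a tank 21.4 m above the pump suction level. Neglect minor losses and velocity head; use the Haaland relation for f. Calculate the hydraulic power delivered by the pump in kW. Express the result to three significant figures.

V = 4Q/(πD²) = 2.264 m/s; Re = 5.90×10^5; ε/D = 0.00173; f = 0.02288
h_f = f(L/D)V²/2g = 11.66 m
Total head H = z + h_f = 21.4 + 11.66 = 33.06 m
P_hyd = ρgQH = 820.0·9.81·0.596·33.06 = 158.5 kW

P_hyd ≈ 159 kW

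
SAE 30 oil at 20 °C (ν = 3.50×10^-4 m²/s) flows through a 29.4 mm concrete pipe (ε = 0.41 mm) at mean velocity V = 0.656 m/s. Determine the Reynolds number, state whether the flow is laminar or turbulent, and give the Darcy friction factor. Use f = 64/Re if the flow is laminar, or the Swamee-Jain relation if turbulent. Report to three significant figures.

Re ≈ 55.1; laminar; f = 64/Re ≈ 1.16

Re = VD/ν = 0.6560·0.0294/3.50×10^-4 = 55.1
Re < 2300 → laminar → f = 64/Re = 1.161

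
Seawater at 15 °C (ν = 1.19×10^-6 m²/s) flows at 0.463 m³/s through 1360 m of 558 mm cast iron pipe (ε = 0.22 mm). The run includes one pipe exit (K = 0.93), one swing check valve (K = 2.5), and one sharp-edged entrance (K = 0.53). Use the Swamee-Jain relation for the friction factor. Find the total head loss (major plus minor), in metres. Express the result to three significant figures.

H_L ≈ 8.12 m

V = 4Q/(πD²) = 1.893 m/s; V²/2g = 0.1827 m
Re = 8.88×10^5, ε/D = 3.94×10^-4 → f = 0.01661 (Swamee-Jain)
Major: h_f = f(L/D)·V²/2g = 0.01661·2437·0.1827 = 7.397 m
Minor: ΣK = 3.96; h_m = ΣK·V²/2g = 0.7235 m
Total H_L = 7.397 + 0.7235 = 8.120 m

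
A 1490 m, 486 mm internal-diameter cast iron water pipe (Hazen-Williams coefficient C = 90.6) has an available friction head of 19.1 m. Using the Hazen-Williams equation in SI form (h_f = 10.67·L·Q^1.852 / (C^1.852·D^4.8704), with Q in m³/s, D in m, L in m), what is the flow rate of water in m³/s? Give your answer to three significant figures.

Rearranging: Q = [h_f·C^1.852·D^4.8704 / (10.67·L)]^(1/1.852)
Q = [19.1·90.6^1.852·0.486^4.8704 / (10.67·1490)]^0.540 = 0.3599 m³/s

Q ≈ 0.360 m³/s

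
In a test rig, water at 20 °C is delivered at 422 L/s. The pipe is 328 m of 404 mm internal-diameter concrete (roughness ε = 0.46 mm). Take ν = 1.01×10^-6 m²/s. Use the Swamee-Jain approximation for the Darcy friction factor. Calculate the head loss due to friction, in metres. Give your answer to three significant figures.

h_f ≈ 9.22 m

V = 4Q/(πD²) = 4·0.422/(π·0.404²) = 3.292 m/s
Re = VD/ν = 3.292·0.404/1.01×10^-6 = 1.32×10^6 → turbulent
ε/D = 0.46/404 = 0.00114
Swamee-Jain: f = 0.02056
h_f = f(L/D)V²/(2g) = 0.02056·(328/0.404)·3.292²/(2·9.81) = 9.219 m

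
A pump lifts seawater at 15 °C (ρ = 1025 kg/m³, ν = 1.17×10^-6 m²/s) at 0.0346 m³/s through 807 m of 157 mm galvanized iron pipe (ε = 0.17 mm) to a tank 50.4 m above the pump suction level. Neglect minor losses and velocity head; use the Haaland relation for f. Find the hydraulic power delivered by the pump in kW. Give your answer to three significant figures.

P_hyd ≈ 23.7 kW

V = 4Q/(πD²) = 1.787 m/s; Re = 2.40×10^5; ε/D = 0.00108; f = 0.02105
h_f = f(L/D)V²/2g = 17.62 m
Total head H = z + h_f = 50.4 + 17.62 = 68.02 m
P_hyd = ρgQH = 1025·9.81·0.0346·68.02 = 23.66 kW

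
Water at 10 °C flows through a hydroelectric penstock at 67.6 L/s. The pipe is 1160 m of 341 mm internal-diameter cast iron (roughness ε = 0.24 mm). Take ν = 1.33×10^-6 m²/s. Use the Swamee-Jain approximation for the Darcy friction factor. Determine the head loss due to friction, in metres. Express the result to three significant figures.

h_f ≈ 1.90 m

V = 4Q/(πD²) = 4·0.0676/(π·0.341²) = 0.7402 m/s
Re = VD/ν = 0.7402·0.341/1.33×10^-6 = 1.90×10^5 → turbulent
ε/D = 0.24/341 = 7.04×10^-4
Swamee-Jain: f = 0.02001
h_f = f(L/D)V²/(2g) = 0.02001·(1160/0.341)·0.7402²/(2·9.81) = 1.901 m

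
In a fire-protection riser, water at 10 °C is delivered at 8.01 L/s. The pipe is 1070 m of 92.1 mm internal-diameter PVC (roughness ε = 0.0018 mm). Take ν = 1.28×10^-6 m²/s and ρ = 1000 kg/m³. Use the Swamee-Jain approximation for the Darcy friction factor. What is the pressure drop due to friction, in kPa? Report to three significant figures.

Δp ≈ 156 kPa

V = 4Q/(πD²) = 4·0.00801/(π·0.0921²) = 1.202 m/s
Re = VD/ν = 1.202·0.0921/1.28×10^-6 = 8.65×10^4 → turbulent
ε/D = 0.0018/92.1 = 1.95×10^-5
Swamee-Jain: f = 0.01853
h_f = f(L/D)V²/(2g) = 0.01853·(1070/0.0921)·1.202²/(2·9.81) = 15.86 m
Δp = ρg·h_f = 1000·9.81·15.86 = 155.6 kPa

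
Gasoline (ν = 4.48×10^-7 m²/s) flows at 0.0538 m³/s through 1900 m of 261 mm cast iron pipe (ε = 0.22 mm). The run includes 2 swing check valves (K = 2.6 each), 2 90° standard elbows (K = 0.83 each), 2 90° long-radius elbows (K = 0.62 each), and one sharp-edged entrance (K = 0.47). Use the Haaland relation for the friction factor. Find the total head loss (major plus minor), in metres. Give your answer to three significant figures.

H_L ≈ 7.72 m

V = 4Q/(πD²) = 1.006 m/s; V²/2g = 0.05154 m
Re = 5.86×10^5, ε/D = 8.43×10^-4 → f = 0.01939 (Haaland)
Major: h_f = f(L/D)·V²/2g = 0.01939·7280·0.05154 = 7.274 m
Minor: ΣK = 8.57; h_m = ΣK·V²/2g = 0.4417 m
Total H_L = 7.274 + 0.4417 = 7.715 m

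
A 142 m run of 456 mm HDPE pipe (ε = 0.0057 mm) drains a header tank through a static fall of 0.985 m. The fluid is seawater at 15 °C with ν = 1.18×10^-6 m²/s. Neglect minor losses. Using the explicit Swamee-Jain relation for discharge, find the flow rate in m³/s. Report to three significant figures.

Q ≈ 0.369 m³/s

Swamee-Jain (Type II): Q = -0.965·√(gD⁵h_f/L)·ln[ε/(3.7D) + √(3.17ν²L/(gD³h_f))]
√(gD⁵h_f/L) = √(9.81·0.456⁵·0.985/142) = 0.03663
ε/(3.7D) = 3.38×10^-6; √(3.17ν²L/(gD³h_f)) = 2.62×10^-5
Q = -0.965·0.03663·ln(2.953×10^-5) = 0.3687 m³/s
Check: V = 2.26 m/s, Re = 8.72×10^5, f = 0.01216, h_f = 0.983 m ≈ 0.985 m ✓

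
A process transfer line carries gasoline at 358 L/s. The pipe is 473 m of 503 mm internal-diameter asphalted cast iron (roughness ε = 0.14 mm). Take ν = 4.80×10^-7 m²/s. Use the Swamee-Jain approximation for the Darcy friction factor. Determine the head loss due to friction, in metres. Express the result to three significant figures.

V = 4Q/(πD²) = 4·0.358/(π·0.503²) = 1.802 m/s
Re = VD/ν = 1.802·0.503/4.80×10^-7 = 1.89×10^6 → turbulent
ε/D = 0.14/503 = 2.78×10^-4
Swamee-Jain: f = 0.01520
h_f = f(L/D)V²/(2g) = 0.01520·(473/0.503)·1.802²/(2·9.81) = 2.365 m

h_f ≈ 2.37 m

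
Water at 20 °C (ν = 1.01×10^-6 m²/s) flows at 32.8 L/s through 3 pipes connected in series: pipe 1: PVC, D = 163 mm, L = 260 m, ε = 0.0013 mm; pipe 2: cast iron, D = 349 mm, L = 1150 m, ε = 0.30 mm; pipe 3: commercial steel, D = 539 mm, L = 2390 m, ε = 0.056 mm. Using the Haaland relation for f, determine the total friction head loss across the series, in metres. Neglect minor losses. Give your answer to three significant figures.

H ≈ 3.49 m

Pipe 1: V = 1.572 m/s, Re = 2.54×10^5, ε/D = 7.98×10^-6, f = 0.01486, h_1 = f(L/D)V²/2g = 2.985 m
Pipe 2: V = 0.3429 m/s, Re = 1.18×10^5, ε/D = 8.60×10^-4, f = 0.02113, h_2 = f(L/D)V²/2g = 0.4172 m
Pipe 3: V = 0.1437 m/s, Re = 7.67×10^4, ε/D = 1.04×10^-4, f = 0.01924, h_3 = f(L/D)V²/2g = 0.08985 m
Series → Q common, losses add: H = Σh = 3.492 m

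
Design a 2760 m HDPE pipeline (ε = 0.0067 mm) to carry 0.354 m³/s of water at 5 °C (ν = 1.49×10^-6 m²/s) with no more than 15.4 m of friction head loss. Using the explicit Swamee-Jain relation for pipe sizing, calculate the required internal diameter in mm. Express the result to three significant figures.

D ≈ 479 mm

Swamee-Jain (Type III): D = 0.66·[ε^1.25·(LQ²/(gh_f))^4.75 + ν·Q^9.4·(L/(gh_f))^5.2]^0.04
LQ²/(gh_f) = 2.289; L/(gh_f) = 18.27
Term 1 = ε^1.25·(…)^4.75 = 1.74×10^-5; Term 2 = ν·Q^9.4·(…)^5.2 = 3.12×10^-4
D = 0.66·(1.74×10^-5 + 3.12×10^-4)^0.04 = 0.4789 m = 479 mm
Check: V = 1.96 m/s, Re = 6.32×10^5, f = 0.01282, h_f = 14.5 m ≈ 15.4 m ✓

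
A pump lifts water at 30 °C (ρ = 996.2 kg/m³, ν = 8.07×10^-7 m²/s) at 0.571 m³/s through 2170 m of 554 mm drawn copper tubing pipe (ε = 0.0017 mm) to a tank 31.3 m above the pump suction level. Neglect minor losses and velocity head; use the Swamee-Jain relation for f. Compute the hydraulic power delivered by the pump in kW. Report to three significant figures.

V = 4Q/(πD²) = 2.369 m/s; Re = 1.63×10^6; ε/D = 3.07×10^-6; f = 0.01082
h_f = f(L/D)V²/2g = 12.12 m
Total head H = z + h_f = 31.3 + 12.12 = 43.42 m
P_hyd = ρgQH = 996.2·9.81·0.571·43.42 = 242.3 kW

P_hyd ≈ 242 kW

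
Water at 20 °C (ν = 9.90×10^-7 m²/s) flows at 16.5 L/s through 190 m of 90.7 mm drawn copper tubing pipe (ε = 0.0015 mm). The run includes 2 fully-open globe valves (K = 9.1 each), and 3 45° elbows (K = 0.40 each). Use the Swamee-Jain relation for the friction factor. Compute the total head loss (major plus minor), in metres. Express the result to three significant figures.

V = 4Q/(πD²) = 2.554 m/s; V²/2g = 0.3324 m
Re = 2.34×10^5, ε/D = 1.65×10^-5 → f = 0.01523 (Swamee-Jain)
Major: h_f = f(L/D)·V²/2g = 0.01523·2095·0.3324 = 10.61 m
Minor: ΣK = 19.4; h_m = ΣK·V²/2g = 6.449 m
Total H_L = 10.61 + 6.449 = 17.06 m

H_L ≈ 17.1 m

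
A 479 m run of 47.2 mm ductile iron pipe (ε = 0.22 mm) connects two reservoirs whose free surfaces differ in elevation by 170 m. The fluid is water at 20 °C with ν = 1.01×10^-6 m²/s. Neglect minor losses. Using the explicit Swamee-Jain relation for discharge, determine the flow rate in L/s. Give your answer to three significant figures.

Swamee-Jain (Type II): Q = -0.965·√(gD⁵h_f/L)·ln[ε/(3.7D) + √(3.17ν²L/(gD³h_f))]
√(gD⁵h_f/L) = √(9.81·0.0472⁵·170/479) = 9.031×10^-4
ε/(3.7D) = 0.00126; √(3.17ν²L/(gD³h_f)) = 9.40×10^-5
Q = -0.965·9.031×10^-4·ln(0.001354) = 0.005756 m³/s
Check: V = 3.29 m/s, Re = 1.54×10^5, f = 0.03058, h_f = 171 m ≈ 170 m ✓

Q ≈ 5.76 L/s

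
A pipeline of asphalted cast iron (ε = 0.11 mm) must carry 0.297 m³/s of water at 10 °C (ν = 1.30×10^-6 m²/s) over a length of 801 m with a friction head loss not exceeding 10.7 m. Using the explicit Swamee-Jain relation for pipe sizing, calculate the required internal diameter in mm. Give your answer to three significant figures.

D ≈ 393 mm

Swamee-Jain (Type III): D = 0.66·[ε^1.25·(LQ²/(gh_f))^4.75 + ν·Q^9.4·(L/(gh_f))^5.2]^0.04
LQ²/(gh_f) = 0.6731; L/(gh_f) = 7.631
Term 1 = ε^1.25·(…)^4.75 = 1.72×10^-6; Term 2 = ν·Q^9.4·(…)^5.2 = 5.59×10^-7
D = 0.66·(1.72×10^-6 + 5.59×10^-7)^0.04 = 0.3925 m = 393 mm
Check: V = 2.45 m/s, Re = 7.41×10^5, f = 0.01581, h_f = 9.91 m ≈ 10.7 m ✓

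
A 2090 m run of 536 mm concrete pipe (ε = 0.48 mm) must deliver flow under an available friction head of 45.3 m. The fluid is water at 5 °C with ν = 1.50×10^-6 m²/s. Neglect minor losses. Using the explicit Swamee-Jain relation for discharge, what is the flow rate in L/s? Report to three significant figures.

Swamee-Jain (Type II): Q = -0.965·√(gD⁵h_f/L)·ln[ε/(3.7D) + √(3.17ν²L/(gD³h_f))]
√(gD⁵h_f/L) = √(9.81·0.536⁵·45.3/2090) = 0.09699
ε/(3.7D) = 2.42×10^-4; √(3.17ν²L/(gD³h_f)) = 1.48×10^-5
Q = -0.965·0.09699·ln(2.568×10^-4) = 0.7738 m³/s
Check: V = 3.43 m/s, Re = 1.23×10^6, f = 0.01947, h_f = 45.5 m ≈ 45.3 m ✓

Q ≈ 774 L/s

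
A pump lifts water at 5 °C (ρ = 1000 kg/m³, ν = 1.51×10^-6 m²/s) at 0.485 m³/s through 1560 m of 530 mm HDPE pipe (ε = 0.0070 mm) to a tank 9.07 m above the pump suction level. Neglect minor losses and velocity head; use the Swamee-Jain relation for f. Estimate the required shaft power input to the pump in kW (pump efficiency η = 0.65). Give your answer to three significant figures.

V = 4Q/(πD²) = 2.198 m/s; Re = 7.72×10^5; ε/D = 1.32×10^-5; f = 0.01241
h_f = f(L/D)V²/2g = 8.994 m
Total head H = z + h_f = 9.07 + 8.994 = 18.06 m
P_hyd = ρgQH = 1000·9.81·0.485·18.06 = 85.95 kW
P_shaft = P_hyd/η = 85.95/0.65 = 132.2 kW

P_shaft ≈ 132 kW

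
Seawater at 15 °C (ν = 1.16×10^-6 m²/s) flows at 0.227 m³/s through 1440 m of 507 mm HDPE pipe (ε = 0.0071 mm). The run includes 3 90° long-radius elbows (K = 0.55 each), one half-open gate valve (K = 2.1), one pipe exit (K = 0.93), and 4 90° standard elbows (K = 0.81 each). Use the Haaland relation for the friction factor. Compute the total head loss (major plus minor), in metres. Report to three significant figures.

V = 4Q/(πD²) = 1.124 m/s; V²/2g = 0.06444 m
Re = 4.91×10^5, ε/D = 1.40×10^-5 → f = 0.01326 (Haaland)
Major: h_f = f(L/D)·V²/2g = 0.01326·2840·0.06444 = 2.427 m
Minor: ΣK = 7.92; h_m = ΣK·V²/2g = 0.5103 m
Total H_L = 2.427 + 0.5103 = 2.938 m

H_L ≈ 2.94 m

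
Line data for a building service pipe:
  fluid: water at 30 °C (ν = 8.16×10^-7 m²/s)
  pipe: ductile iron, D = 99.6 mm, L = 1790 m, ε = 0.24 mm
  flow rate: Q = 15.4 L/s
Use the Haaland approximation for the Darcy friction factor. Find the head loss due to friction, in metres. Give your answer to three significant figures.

h_f ≈ 90.4 m

V = 4Q/(πD²) = 4·0.0154/(π·0.0996²) = 1.977 m/s
Re = VD/ν = 1.977·0.0996/8.16×10^-7 = 2.41×10^5 → turbulent
ε/D = 0.24/99.6 = 0.00241
Haaland: f = 0.02525
h_f = f(L/D)V²/(2g) = 0.02525·(1790/0.0996)·1.977²/(2·9.81) = 90.37 m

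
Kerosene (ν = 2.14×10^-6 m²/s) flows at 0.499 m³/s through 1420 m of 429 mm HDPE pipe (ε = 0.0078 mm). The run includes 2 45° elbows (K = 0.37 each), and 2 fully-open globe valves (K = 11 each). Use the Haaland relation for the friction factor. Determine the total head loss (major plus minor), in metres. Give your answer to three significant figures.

V = 4Q/(πD²) = 3.452 m/s; V²/2g = 0.6074 m
Re = 6.92×10^5, ε/D = 1.82×10^-5 → f = 0.01260 (Haaland)
Major: h_f = f(L/D)·V²/2g = 0.01260·3310·0.6074 = 25.34 m
Minor: ΣK = 22.7; h_m = ΣK·V²/2g = 13.81 m
Total H_L = 25.34 + 13.81 = 39.15 m

H_L ≈ 39.2 m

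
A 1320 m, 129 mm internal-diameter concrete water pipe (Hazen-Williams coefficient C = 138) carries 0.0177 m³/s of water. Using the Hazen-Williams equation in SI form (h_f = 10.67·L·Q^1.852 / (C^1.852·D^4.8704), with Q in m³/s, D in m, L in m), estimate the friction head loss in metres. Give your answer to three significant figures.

h_f = 10.67·1320·0.0177^1.852 / (138^1.852·0.129^4.8704) = 18.74 m

h_f ≈ 18.7 m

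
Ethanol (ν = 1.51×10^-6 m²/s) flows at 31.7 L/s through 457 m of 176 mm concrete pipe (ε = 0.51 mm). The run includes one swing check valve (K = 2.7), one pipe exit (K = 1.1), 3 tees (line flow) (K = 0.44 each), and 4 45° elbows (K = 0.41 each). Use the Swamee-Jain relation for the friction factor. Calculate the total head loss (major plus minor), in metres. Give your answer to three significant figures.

H_L ≈ 6.66 m

V = 4Q/(πD²) = 1.303 m/s; V²/2g = 0.08653 m
Re = 1.52×10^5, ε/D = 0.00290 → f = 0.02702 (Swamee-Jain)
Major: h_f = f(L/D)·V²/2g = 0.02702·2597·0.08653 = 6.070 m
Minor: ΣK = 6.76; h_m = ΣK·V²/2g = 0.5850 m
Total H_L = 6.070 + 0.5850 = 6.655 m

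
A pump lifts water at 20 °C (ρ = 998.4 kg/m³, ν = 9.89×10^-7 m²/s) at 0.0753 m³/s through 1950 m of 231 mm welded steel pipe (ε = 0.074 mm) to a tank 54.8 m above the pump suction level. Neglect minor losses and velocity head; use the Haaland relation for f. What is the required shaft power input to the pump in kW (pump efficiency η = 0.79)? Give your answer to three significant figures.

V = 4Q/(πD²) = 1.797 m/s; Re = 4.20×10^5; ε/D = 3.20×10^-4; f = 0.01650
h_f = f(L/D)V²/2g = 22.92 m
Total head H = z + h_f = 54.8 + 22.92 = 77.72 m
P_hyd = ρgQH = 998.4·9.81·0.0753·77.72 = 57.32 kW
P_shaft = P_hyd/η = 57.32/0.79 = 72.56 kW

P_shaft ≈ 72.6 kW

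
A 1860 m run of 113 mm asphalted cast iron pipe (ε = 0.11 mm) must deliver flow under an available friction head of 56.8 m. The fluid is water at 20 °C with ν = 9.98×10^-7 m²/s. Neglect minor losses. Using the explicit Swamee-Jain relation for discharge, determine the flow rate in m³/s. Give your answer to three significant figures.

Swamee-Jain (Type II): Q = -0.965·√(gD⁵h_f/L)·ln[ε/(3.7D) + √(3.17ν²L/(gD³h_f))]
√(gD⁵h_f/L) = √(9.81·0.113⁵·56.8/1860) = 0.002349
ε/(3.7D) = 2.63×10^-4; √(3.17ν²L/(gD³h_f)) = 8.55×10^-5
Q = -0.965·0.002349·ln(3.486×10^-4) = 0.01805 m³/s
Check: V = 1.80 m/s, Re = 2.04×10^5, f = 0.02106, h_f = 57.2 m ≈ 56.8 m ✓

Q ≈ 0.0181 m³/s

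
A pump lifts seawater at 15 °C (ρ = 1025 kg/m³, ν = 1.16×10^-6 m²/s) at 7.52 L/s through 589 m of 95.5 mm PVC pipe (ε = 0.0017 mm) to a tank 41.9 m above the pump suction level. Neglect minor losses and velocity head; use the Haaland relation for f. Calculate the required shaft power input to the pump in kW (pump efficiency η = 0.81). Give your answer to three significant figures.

V = 4Q/(πD²) = 1.050 m/s; Re = 8.64×10^4; ε/D = 1.78×10^-5; f = 0.01844
h_f = f(L/D)V²/2g = 6.389 m
Total head H = z + h_f = 41.9 + 6.389 = 48.29 m
P_hyd = ρgQH = 1025·9.81·0.00752·48.29 = 3.651 kW
P_shaft = P_hyd/η = 3.651/0.81 = 4.508 kW

P_shaft ≈ 4.51 kW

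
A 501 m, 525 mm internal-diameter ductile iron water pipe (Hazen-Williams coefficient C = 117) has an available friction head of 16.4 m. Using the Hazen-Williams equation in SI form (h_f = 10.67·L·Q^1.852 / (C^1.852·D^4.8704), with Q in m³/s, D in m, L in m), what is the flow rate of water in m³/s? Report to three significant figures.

Rearranging: Q = [h_f·C^1.852·D^4.8704 / (10.67·L)]^(1/1.852)
Q = [16.4·117^1.852·0.525^4.8704 / (10.67·501)]^0.540 = 0.9446 m³/s

Q ≈ 0.945 m³/s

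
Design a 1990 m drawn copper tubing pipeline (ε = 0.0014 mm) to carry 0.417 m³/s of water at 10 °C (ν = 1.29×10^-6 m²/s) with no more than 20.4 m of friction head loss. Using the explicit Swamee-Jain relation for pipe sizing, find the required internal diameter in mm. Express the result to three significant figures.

Swamee-Jain (Type III): D = 0.66·[ε^1.25·(LQ²/(gh_f))^4.75 + ν·Q^9.4·(L/(gh_f))^5.2]^0.04
LQ²/(gh_f) = 1.729; L/(gh_f) = 9.944
Term 1 = ε^1.25·(…)^4.75 = 6.49×10^-7; Term 2 = ν·Q^9.4·(…)^5.2 = 5.34×10^-5
D = 0.66·(6.49×10^-7 + 5.34×10^-5)^0.04 = 0.4455 m = 445 mm
Check: V = 2.68 m/s, Re = 9.24×10^5, f = 0.01184, h_f = 19.3 m ≈ 20.4 m ✓

D ≈ 445 mm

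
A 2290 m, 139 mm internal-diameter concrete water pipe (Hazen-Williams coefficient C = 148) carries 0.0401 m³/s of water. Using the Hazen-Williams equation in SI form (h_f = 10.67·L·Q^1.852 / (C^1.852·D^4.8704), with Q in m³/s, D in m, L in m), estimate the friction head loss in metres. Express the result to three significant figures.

h_f ≈ 90.3 m

h_f = 10.67·2290·0.0401^1.852 / (148^1.852·0.139^4.8704) = 90.27 m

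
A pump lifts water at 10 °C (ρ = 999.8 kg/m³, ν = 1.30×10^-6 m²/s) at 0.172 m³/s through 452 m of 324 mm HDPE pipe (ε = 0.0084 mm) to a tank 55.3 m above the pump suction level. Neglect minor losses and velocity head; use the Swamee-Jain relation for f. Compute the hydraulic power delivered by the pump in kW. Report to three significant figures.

P_hyd ≈ 100 kW

V = 4Q/(πD²) = 2.086 m/s; Re = 5.20×10^5; ε/D = 2.59×10^-5; f = 0.01341
h_f = f(L/D)V²/2g = 4.151 m
Total head H = z + h_f = 55.3 + 4.151 = 59.45 m
P_hyd = ρgQH = 999.8·9.81·0.172·59.45 = 100.3 kW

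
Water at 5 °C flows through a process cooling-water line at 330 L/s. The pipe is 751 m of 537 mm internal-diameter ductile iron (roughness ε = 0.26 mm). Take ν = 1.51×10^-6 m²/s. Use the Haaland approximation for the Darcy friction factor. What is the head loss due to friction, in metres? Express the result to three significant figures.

V = 4Q/(πD²) = 4·0.330/(π·0.537²) = 1.457 m/s
Re = VD/ν = 1.457·0.537/1.51×10^-6 = 5.18×10^5 → turbulent
ε/D = 0.26/537 = 4.84×10^-4
Haaland: f = 0.01745
h_f = f(L/D)V²/(2g) = 0.01745·(751/0.537)·1.457²/(2·9.81) = 2.640 m

h_f ≈ 2.64 m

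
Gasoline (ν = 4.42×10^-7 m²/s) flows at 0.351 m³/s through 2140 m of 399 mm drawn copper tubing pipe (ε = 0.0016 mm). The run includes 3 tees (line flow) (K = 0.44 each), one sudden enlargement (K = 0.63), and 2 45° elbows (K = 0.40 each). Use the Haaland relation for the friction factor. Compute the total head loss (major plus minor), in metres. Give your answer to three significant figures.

H_L ≈ 22.9 m

V = 4Q/(πD²) = 2.807 m/s; V²/2g = 0.4016 m
Re = 2.53×10^6, ε/D = 4.01×10^-6 → f = 0.01010 (Haaland)
Major: h_f = f(L/D)·V²/2g = 0.01010·5363·0.4016 = 21.75 m
Minor: ΣK = 2.75; h_m = ΣK·V²/2g = 1.105 m
Total H_L = 21.75 + 1.105 = 22.86 m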